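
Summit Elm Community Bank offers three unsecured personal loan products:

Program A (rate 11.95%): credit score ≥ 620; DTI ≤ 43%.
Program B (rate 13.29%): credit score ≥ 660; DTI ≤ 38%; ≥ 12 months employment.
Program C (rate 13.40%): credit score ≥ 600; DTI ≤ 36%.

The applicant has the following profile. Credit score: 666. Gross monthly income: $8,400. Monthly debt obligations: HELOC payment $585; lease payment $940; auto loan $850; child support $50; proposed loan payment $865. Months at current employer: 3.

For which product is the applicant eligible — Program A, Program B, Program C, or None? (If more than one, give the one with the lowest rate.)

Total debts = (585 + 940 + 850 + 50 + 865) = 3,290; DTI = 3,290/8,400 = 39.2%.
Program A: score 666 ≥ 620; DTI 39.2% ≤ 43% → qualifies.
Program B: score 666 ≥ 660; DTI 39.2% > 38%; employment 3 < 12 mo → does not qualify.
Program C: score 666 ≥ 600; DTI 39.2% > 36% → does not qualify.

Program A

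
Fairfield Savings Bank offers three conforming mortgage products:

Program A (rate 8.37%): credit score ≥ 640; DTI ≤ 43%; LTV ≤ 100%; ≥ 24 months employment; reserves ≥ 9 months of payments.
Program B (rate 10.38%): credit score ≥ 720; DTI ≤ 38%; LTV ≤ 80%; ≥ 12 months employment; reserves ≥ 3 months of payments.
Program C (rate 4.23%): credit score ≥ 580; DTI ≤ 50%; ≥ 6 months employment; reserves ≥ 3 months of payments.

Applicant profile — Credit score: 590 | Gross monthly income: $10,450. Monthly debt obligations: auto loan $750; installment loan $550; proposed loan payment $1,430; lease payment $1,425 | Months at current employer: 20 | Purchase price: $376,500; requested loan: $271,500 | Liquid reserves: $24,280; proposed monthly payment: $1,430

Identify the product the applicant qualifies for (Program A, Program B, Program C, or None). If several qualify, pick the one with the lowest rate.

Total debts = (750 + 550 + 1,430 + 1,425) = 4,155; DTI = 4,155/10,450 = 39.8%.
LTV = 271,500/376,500 = 72.1%.
Reserves = 24,280/1,430 = 17.0 months.
Program A: score 590 < 640; DTI 39.8% ≤ 43%; LTV 72.1% ≤ 100%; employment 20 < 24 mo; reserves 17.0 ≥ 9 mo → does not qualify.
Program B: score 590 < 720; DTI 39.8% > 38%; LTV 72.1% ≤ 80%; employment 20 ≥ 12 mo; reserves 17.0 ≥ 3 mo → does not qualify.
Program C: score 590 ≥ 580; DTI 39.8% ≤ 50%; employment 20 ≥ 6 mo; reserves 17.0 ≥ 3 mo → qualifies.

Program C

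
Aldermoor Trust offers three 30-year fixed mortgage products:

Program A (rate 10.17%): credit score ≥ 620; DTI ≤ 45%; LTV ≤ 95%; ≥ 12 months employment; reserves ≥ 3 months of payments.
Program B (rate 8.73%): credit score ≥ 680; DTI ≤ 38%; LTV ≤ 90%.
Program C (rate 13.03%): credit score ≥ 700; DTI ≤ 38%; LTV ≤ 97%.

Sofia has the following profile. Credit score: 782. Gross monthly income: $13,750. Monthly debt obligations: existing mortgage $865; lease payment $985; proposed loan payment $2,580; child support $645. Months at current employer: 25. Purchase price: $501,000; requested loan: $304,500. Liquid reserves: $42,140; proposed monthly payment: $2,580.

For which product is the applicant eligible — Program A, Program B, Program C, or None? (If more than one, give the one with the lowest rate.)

Program B

Total debts = (865 + 985 + 2,580 + 645) = 5,075; DTI = 5,075/13,750 = 36.9%.
LTV = 304,500/501,000 = 60.8%.
Reserves = 42,140/2,580 = 16.3 months.
Program A: score 782 ≥ 620; DTI 36.9% ≤ 45%; LTV 60.8% ≤ 95%; employment 25 ≥ 12 mo; reserves 16.3 ≥ 3 mo → qualifies.
Program B: score 782 ≥ 680; DTI 36.9% ≤ 38%; LTV 60.8% ≤ 90% → qualifies.
Program C: score 782 ≥ 700; DTI 36.9% ≤ 38%; LTV 60.8% ≤ 97% → qualifies.
Qualifying: Program A, Program B, Program C. Lowest rate is 8.73% → Program B.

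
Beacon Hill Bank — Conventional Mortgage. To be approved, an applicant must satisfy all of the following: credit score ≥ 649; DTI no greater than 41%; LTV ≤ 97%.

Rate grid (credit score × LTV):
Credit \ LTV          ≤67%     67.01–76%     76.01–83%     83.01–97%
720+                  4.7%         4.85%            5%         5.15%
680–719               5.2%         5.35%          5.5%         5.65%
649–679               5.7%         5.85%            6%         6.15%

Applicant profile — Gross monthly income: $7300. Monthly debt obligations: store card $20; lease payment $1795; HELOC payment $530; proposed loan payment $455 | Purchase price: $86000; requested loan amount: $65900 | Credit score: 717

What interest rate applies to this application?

Credit score 717 ≥ 649; Total monthly debts = (20 + 1,795 + 530 + 455) = 2,800. DTI: 2,800 ÷ 7,300 = 38.4%, within the 41% cap
Loan-to-value = 65,900/86,000 = 76.6% — pass (97% max)
Row: 717 falls in 680–719. Column: 76.6% falls in 76.01–83%. Rate = 5.5%.

5.5%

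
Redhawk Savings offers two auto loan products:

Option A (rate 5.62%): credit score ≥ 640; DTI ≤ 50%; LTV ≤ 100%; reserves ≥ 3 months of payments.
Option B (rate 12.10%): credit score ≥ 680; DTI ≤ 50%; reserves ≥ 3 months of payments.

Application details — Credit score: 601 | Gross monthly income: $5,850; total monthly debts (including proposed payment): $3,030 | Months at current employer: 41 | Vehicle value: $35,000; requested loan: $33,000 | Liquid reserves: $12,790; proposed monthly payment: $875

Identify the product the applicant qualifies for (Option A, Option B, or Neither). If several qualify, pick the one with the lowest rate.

Neither

DTI = 3,030/5,850 = 51.8%.
LTV = 33,000/35,000 = 94.3%.
Reserves = 12,790/875 = 14.6 months.
Option A: score 601 < 640; DTI 51.8% > 50%; LTV 94.3% ≤ 100%; reserves 14.6 ≥ 3 mo → does not qualify.
Option B: score 601 < 680; DTI 51.8% > 50%; reserves 14.6 ≥ 3 mo → does not qualify.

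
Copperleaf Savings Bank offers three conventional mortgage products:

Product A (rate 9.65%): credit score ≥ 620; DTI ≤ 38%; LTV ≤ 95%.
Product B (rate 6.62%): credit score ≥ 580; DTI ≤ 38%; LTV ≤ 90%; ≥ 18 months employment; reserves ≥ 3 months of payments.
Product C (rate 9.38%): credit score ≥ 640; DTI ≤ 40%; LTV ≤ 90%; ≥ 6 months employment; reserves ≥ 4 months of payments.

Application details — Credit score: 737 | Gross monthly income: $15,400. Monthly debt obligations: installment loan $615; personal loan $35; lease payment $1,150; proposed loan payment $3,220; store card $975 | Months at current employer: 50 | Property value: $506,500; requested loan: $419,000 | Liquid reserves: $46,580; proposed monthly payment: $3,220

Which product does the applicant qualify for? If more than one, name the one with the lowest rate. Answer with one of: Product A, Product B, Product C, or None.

Product C

Total debts = (615 + 35 + 1,150 + 3,220 + 975) = 5,995; DTI = 5,995/15,400 = 38.9%.
LTV = 419,000/506,500 = 82.7%.
Reserves = 46,580/3,220 = 14.5 months.
Product A: score 737 ≥ 620; DTI 38.9% > 38%; LTV 82.7% ≤ 95% → does not qualify.
Product B: score 737 ≥ 580; DTI 38.9% > 38%; LTV 82.7% ≤ 90%; employment 50 ≥ 18 mo; reserves 14.5 ≥ 3 mo → does not qualify.
Product C: score 737 ≥ 640; DTI 38.9% ≤ 40%; LTV 82.7% ≤ 90%; employment 50 ≥ 6 mo; reserves 14.5 ≥ 4 mo → qualifies.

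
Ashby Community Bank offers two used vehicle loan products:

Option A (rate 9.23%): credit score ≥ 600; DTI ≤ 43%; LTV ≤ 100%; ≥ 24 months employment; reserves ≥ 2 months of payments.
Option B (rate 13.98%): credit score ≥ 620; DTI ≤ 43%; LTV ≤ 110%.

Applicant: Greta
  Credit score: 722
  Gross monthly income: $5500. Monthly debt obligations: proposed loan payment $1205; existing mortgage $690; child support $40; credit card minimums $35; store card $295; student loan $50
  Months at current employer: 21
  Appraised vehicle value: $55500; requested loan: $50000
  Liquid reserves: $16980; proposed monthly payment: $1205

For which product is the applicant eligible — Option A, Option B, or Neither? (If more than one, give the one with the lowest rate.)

Option B

Total debts = (1,205 + 690 + 40 + 35 + 295 + 50) = 2,315; DTI = 2,315/5,500 = 42.1%.
LTV = 50,000/55,500 = 90.1%.
Reserves = 16,980/1,205 = 14.1 months.
Option A: score 722 ≥ 600; DTI 42.1% ≤ 43%; LTV 90.1% ≤ 100%; employment 21 < 24 mo; reserves 14.1 ≥ 2 mo → does not qualify.
Option B: score 722 ≥ 620; DTI 42.1% ≤ 43%; LTV 90.1% ≤ 110% → qualifies.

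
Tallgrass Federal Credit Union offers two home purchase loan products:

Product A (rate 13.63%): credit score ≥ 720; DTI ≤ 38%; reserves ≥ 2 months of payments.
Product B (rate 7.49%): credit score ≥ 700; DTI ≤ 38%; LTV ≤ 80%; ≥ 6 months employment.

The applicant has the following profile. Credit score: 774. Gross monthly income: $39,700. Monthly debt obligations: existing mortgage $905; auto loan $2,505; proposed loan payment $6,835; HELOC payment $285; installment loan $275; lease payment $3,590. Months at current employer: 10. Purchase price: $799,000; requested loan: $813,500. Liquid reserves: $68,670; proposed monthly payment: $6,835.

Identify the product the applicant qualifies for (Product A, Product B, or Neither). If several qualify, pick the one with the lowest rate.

Product A

Total debts = (905 + 2,505 + 6,835 + 285 + 275 + 3,590) = 14,395; DTI = 14,395/39,700 = 36.3%.
LTV = 813,500/799,000 = 101.8%.
Reserves = 68,670/6,835 = 10.0 months.
Product A: score 774 ≥ 720; DTI 36.3% ≤ 38%; reserves 10.0 ≥ 2 mo → qualifies.
Product B: score 774 ≥ 700; DTI 36.3% ≤ 38%; LTV 101.8% > 80%; employment 10 ≥ 6 mo → does not qualify.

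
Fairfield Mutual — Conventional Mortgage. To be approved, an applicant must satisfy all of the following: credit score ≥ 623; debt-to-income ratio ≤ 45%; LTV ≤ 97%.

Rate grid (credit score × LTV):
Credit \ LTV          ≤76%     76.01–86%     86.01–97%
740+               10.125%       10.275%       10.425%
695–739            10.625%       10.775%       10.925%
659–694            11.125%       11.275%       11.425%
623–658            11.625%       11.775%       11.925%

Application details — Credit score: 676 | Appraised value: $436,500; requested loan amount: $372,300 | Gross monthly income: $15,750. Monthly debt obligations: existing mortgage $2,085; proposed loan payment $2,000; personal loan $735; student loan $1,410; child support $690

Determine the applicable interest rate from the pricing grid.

Credit score 676 ≥ 623; Total monthly debts = (2,085 + 2,000 + 735 + 1,410 + 690) = 6,920. DTI = 6,920/15,750 = 43.9% ≤ 45%
LTV: 372,300 ÷ 436,500 = 85.3%, within 97% cap
Score 676 is in the 659–694 band; LTV 85.3% is in the 76.01–86% band → 11.275%.

11.275%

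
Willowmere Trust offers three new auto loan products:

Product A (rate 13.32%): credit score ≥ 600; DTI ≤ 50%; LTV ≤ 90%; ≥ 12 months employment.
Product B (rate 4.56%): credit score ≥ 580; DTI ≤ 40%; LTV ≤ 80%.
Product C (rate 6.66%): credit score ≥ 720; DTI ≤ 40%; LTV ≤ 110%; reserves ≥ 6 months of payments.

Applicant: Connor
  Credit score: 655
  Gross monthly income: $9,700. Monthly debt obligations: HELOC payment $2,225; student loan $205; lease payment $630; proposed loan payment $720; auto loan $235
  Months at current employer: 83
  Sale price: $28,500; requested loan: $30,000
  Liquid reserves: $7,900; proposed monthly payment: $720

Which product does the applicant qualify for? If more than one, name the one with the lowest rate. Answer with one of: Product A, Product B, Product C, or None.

None

Total debts = (2,225 + 205 + 630 + 720 + 235) = 4,015; DTI = 4,015/9,700 = 41.4%.
LTV = 30,000/28,500 = 105.3%.
Reserves = 7,900/720 = 11.0 months.
Product A: score 655 ≥ 600; DTI 41.4% ≤ 50%; LTV 105.3% > 90%; employment 83 ≥ 12 mo → does not qualify.
Product B: score 655 ≥ 580; DTI 41.4% > 40%; LTV 105.3% > 80% → does not qualify.
Product C: score 655 < 720; DTI 41.4% > 40%; LTV 105.3% ≤ 110%; reserves 11.0 ≥ 6 mo → does not qualify.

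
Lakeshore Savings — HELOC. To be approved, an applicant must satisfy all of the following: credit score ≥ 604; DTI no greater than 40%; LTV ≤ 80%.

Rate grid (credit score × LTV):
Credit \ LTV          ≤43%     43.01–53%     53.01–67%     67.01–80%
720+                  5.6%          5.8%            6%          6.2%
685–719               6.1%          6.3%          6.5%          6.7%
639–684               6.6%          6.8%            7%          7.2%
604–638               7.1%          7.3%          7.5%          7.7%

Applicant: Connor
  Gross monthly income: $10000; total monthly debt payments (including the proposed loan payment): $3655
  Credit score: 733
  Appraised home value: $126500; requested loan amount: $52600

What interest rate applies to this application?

5.6%

Credit score 733 ≥ 604; DTI = 3,655/10,000 = 36.5% ≤ 40%
LTV: 52,600 ÷ 126,500 = 41.6%, within 80% cap
Score 733 is in the 720+ band; LTV 41.6% is in the ≤43% band → 5.6%.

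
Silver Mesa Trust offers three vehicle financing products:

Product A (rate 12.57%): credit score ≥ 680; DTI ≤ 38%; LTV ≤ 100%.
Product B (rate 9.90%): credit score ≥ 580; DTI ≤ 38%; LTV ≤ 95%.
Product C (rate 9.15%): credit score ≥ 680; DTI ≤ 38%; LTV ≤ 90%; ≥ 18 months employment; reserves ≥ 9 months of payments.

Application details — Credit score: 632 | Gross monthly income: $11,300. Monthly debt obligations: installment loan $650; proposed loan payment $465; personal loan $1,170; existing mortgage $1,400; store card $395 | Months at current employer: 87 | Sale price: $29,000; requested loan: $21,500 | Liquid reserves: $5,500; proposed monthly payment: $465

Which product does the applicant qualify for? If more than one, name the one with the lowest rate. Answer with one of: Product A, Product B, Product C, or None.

Product B

Total debts = (650 + 465 + 1,170 + 1,400 + 395) = 4,080; DTI = 4,080/11,300 = 36.1%.
LTV = 21,500/29,000 = 74.1%.
Reserves = 5,500/465 = 11.8 months.
Product A: score 632 < 680; DTI 36.1% ≤ 38%; LTV 74.1% ≤ 100% → does not qualify.
Product B: score 632 ≥ 580; DTI 36.1% ≤ 38%; LTV 74.1% ≤ 95% → qualifies.
Product C: score 632 < 680; DTI 36.1% ≤ 38%; LTV 74.1% ≤ 90%; employment 87 ≥ 18 mo; reserves 11.8 ≥ 9 mo → does not qualify.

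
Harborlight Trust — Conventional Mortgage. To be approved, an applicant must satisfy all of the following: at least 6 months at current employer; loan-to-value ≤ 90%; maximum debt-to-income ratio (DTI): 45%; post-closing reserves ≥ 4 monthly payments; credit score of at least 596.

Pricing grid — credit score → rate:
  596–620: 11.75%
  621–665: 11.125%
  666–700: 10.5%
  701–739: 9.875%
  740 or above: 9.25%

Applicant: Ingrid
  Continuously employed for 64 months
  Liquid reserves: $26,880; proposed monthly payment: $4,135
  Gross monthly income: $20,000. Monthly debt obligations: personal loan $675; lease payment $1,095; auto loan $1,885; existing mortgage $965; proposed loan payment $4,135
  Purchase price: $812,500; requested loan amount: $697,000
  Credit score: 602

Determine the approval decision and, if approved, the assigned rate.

Approved at 11.75%

Credit score 602 ≥ 596 (meets minimum)
Total monthly debts = (675 + 1,095 + 1,885 + 965 + 4,135) = 8,755. DTI: 8,755 ÷ 20,000 = 43.8%, within the 45% cap
Liquid reserves cover 26,880/4,135 = 6.5 months — ≥ 4 required
Employment 64 ≥ 6 months
LTV: 697,000 ÷ 812,500 = 85.8%, within 90% cap
All requirements met. Score 602 falls in the 596–620 tier → 11.75%.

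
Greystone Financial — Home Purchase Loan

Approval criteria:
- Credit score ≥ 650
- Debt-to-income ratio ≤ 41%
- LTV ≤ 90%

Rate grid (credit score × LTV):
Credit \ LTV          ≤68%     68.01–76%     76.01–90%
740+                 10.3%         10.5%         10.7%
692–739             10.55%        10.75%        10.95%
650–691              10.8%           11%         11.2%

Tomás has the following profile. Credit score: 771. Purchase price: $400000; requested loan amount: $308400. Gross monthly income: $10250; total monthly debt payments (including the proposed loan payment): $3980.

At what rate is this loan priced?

Credit score 771 ≥ 650; DTI = 3,980/10,250 = 38.8% ≤ 41%
LTV = 308,400/400,000 = 77.1% ≤ 90%
Row: 771 falls in 740+. Column: 77.1% falls in 76.01–90%. Rate = 10.7%.

10.7%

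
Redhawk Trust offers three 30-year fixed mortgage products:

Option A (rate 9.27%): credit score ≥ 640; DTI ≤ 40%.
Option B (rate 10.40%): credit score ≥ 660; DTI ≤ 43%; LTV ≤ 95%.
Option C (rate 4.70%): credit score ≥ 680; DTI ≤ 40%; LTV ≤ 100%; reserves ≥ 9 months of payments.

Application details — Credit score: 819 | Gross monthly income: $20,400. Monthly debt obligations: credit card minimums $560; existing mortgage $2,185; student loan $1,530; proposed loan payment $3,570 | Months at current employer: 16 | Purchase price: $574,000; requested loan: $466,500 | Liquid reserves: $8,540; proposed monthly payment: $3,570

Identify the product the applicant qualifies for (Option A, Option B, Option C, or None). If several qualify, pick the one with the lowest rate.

Total debts = (560 + 2,185 + 1,530 + 3,570) = 7,845; DTI = 7,845/20,400 = 38.5%.
LTV = 466,500/574,000 = 81.3%.
Reserves = 8,540/3,570 = 2.4 months.
Option A: score 819 ≥ 640; DTI 38.5% ≤ 40% → qualifies.
Option B: score 819 ≥ 660; DTI 38.5% ≤ 43%; LTV 81.3% ≤ 95% → qualifies.
Option C: score 819 ≥ 680; DTI 38.5% ≤ 40%; LTV 81.3% ≤ 100%; reserves 2.4 < 9 mo → does not qualify.
Qualifying: Option A, Option B. Lowest rate is 9.27% → Option A.

Option A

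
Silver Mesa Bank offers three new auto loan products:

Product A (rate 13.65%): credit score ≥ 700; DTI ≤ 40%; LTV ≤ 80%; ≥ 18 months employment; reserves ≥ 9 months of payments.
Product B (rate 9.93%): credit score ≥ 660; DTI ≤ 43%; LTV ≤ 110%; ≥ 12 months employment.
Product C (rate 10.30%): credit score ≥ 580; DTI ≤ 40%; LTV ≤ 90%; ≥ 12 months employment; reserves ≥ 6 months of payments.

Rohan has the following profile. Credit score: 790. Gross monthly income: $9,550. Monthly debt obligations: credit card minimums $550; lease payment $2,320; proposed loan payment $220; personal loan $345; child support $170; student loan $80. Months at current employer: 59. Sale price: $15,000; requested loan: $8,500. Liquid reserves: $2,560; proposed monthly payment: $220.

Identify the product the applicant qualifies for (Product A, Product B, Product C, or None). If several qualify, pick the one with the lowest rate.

Product B

Total debts = (550 + 2,320 + 220 + 345 + 170 + 80) = 3,685; DTI = 3,685/9,550 = 38.6%.
LTV = 8,500/15,000 = 56.7%.
Reserves = 2,560/220 = 11.6 months.
Product A: score 790 ≥ 700; DTI 38.6% ≤ 40%; LTV 56.7% ≤ 80%; employment 59 ≥ 18 mo; reserves 11.6 ≥ 9 mo → qualifies.
Product B: score 790 ≥ 660; DTI 38.6% ≤ 43%; LTV 56.7% ≤ 110%; employment 59 ≥ 12 mo → qualifies.
Product C: score 790 ≥ 580; DTI 38.6% ≤ 40%; LTV 56.7% ≤ 90%; employment 59 ≥ 12 mo; reserves 11.6 ≥ 6 mo → qualifies.
Qualifying: Product A, Product B, Product C. Lowest rate is 9.93% → Product B.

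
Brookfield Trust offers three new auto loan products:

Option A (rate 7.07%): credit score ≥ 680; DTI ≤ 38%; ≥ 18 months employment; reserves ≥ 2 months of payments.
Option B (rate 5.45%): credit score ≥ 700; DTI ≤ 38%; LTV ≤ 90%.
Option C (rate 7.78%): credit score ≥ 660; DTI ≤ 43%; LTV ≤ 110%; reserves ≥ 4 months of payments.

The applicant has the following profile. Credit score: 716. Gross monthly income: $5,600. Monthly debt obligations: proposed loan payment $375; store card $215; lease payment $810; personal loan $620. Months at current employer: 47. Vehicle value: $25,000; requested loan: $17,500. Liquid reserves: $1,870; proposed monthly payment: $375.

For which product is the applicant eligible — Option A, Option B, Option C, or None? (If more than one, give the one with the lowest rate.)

Total debts = (375 + 215 + 810 + 620) = 2,020; DTI = 2,020/5,600 = 36.1%.
LTV = 17,500/25,000 = 70%.
Reserves = 1,870/375 = 5.0 months.
Option A: score 716 ≥ 680; DTI 36.1% ≤ 38%; employment 47 ≥ 18 mo; reserves 5.0 ≥ 2 mo → qualifies.
Option B: score 716 ≥ 700; DTI 36.1% ≤ 38%; LTV 70% ≤ 90% → qualifies.
Option C: score 716 ≥ 660; DTI 36.1% ≤ 43%; LTV 70% ≤ 110%; reserves 5.0 ≥ 4 mo → qualifies.
Qualifying: Option A, Option B, Option C. Lowest rate is 5.45% → Option B.

Option B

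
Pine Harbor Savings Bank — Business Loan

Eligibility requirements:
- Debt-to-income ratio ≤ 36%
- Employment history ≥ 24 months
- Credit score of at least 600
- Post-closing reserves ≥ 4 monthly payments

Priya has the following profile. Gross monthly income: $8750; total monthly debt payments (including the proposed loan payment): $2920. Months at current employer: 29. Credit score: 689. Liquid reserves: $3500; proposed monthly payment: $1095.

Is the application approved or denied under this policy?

Denied

DTI: 2,920 ÷ 8,750 = 33.4%, within the 36% cap
Employment 29 ≥ 24 months
Credit score 689 ≥ 600 (meets)
Reserves = 3,500/1,095 = 3.2 months < 4
Fails on reserves.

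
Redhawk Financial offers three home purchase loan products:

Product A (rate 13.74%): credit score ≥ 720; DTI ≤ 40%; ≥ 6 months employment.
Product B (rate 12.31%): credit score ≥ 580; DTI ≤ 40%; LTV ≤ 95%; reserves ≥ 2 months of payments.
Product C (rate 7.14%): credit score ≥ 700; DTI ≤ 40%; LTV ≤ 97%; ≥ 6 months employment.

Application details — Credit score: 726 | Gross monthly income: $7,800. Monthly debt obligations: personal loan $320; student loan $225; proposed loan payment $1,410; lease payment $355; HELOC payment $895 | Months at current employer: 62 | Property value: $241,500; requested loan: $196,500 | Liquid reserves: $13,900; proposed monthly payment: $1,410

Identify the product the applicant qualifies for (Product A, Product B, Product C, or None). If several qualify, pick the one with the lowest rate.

Total debts = (320 + 225 + 1,410 + 355 + 895) = 3,205; DTI = 3,205/7,800 = 41.1%.
LTV = 196,500/241,500 = 81.4%.
Reserves = 13,900/1,410 = 9.9 months.
Product A: score 726 ≥ 720; DTI 41.1% > 40%; employment 62 ≥ 6 mo → does not qualify.
Product B: score 726 ≥ 580; DTI 41.1% > 40%; LTV 81.4% ≤ 95%; reserves 9.9 ≥ 2 mo → does not qualify.
Product C: score 726 ≥ 700; DTI 41.1% > 40%; LTV 81.4% ≤ 97%; employment 62 ≥ 6 mo → does not qualify.

None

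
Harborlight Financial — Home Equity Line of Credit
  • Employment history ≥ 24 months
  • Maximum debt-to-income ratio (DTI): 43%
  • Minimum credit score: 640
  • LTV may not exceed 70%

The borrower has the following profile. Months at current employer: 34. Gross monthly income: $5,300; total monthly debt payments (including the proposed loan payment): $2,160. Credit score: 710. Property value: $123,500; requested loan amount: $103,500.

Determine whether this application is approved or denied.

Employment 34 ≥ 24 months
Debt-to-income = 2,160/5,300 = 40.8% — meets 43% limit
Credit score 710 ≥ 640 (meets)
LTV = 103,500/123,500 = 83.8% > 70%
Fails on LTV.

Denied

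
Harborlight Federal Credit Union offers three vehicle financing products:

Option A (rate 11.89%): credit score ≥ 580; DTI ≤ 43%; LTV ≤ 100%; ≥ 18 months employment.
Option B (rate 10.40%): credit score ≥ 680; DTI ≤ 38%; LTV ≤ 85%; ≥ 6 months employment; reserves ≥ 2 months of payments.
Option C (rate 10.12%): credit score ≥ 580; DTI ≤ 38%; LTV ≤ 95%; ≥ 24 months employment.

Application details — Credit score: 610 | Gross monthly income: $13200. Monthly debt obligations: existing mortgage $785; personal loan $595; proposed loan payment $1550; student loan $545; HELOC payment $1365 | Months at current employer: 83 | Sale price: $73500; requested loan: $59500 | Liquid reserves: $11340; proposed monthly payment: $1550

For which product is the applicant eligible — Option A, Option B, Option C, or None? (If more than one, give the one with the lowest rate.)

Option C

Total debts = (785 + 595 + 1,550 + 545 + 1,365) = 4,840; DTI = 4,840/13,200 = 36.7%.
LTV = 59,500/73,500 = 81%.
Reserves = 11,340/1,550 = 7.3 months.
Option A: score 610 ≥ 580; DTI 36.7% ≤ 43%; LTV 81% ≤ 100%; employment 83 ≥ 18 mo → qualifies.
Option B: score 610 < 680; DTI 36.7% ≤ 38%; LTV 81% ≤ 85%; employment 83 ≥ 6 mo; reserves 7.3 ≥ 2 mo → does not qualify.
Option C: score 610 ≥ 580; DTI 36.7% ≤ 38%; LTV 81% ≤ 95%; employment 83 ≥ 24 mo → qualifies.
Qualifying: Option A, Option C. Lowest rate is 10.12% → Option C.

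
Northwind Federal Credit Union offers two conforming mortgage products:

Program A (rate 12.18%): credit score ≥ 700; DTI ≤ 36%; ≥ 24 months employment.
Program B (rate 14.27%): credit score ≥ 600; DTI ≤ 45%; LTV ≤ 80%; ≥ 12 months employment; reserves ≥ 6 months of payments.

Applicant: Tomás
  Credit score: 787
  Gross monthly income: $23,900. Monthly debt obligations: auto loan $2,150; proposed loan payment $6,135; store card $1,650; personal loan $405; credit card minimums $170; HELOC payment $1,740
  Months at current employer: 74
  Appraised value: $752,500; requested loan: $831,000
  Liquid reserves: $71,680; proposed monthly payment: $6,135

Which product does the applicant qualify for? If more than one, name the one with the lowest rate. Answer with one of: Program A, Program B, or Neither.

Neither

Total debts = (2,150 + 6,135 + 1,650 + 405 + 170 + 1,740) = 12,250; DTI = 12,250/23,900 = 51.3%.
LTV = 831,000/752,500 = 110.4%.
Reserves = 71,680/6,135 = 11.7 months.
Program A: score 787 ≥ 700; DTI 51.3% > 36%; employment 74 ≥ 24 mo → does not qualify.
Program B: score 787 ≥ 600; DTI 51.3% > 45%; LTV 110.4% > 80%; employment 74 ≥ 12 mo; reserves 11.7 ≥ 6 mo → does not qualify.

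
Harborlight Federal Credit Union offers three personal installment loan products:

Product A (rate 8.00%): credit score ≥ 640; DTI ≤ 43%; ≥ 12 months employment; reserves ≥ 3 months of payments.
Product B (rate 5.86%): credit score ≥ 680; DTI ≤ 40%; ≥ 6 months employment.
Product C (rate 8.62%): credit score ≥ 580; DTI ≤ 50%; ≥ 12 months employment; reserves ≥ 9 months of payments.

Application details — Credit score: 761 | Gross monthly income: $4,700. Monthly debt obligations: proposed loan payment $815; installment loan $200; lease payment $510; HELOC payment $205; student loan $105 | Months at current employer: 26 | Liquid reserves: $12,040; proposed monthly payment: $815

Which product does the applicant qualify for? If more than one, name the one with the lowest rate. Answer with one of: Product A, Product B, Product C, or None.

Product B

Total debts = (815 + 200 + 510 + 205 + 105) = 1,835; DTI = 1,835/4,700 = 39%.
Reserves = 12,040/815 = 14.8 months.
Product A: score 761 ≥ 640; DTI 39% ≤ 43%; employment 26 ≥ 12 mo; reserves 14.8 ≥ 3 mo → qualifies.
Product B: score 761 ≥ 680; DTI 39% ≤ 40%; employment 26 ≥ 6 mo → qualifies.
Product C: score 761 ≥ 580; DTI 39% ≤ 50%; employment 26 ≥ 12 mo; reserves 14.8 ≥ 9 mo → qualifies.
Qualifying: Product A, Product B, Product C. Lowest rate is 5.86% → Product B.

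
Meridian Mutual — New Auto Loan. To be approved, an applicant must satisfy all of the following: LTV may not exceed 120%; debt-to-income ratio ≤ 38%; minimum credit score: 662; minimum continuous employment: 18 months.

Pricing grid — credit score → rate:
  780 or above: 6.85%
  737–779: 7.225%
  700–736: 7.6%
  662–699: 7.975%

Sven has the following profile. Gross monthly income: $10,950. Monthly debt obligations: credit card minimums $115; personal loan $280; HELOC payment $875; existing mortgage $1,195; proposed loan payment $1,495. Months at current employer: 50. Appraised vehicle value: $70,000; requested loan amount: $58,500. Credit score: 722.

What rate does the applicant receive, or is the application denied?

Credit score 722 ≥ 662 (meets minimum)
Total monthly debts = (115 + 280 + 875 + 1,195 + 1,495) = 3,960. DTI = 3,960/10,950 = 36.2% ≤ 38%
Loan-to-value = 58,500/70,000 = 83.6% — pass (120% max)
Employment 50 ≥ 18 months
All requirements met. Score 722 falls in the 700–736 tier → 7.6%.

Approved at 7.6%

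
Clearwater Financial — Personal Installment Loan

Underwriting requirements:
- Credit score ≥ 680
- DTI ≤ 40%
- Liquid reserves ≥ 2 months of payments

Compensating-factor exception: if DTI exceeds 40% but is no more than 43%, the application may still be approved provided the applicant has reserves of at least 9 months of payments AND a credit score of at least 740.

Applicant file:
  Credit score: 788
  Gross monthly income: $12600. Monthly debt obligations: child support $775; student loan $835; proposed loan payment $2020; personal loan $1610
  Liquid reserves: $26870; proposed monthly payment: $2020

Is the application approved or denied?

Credit score 788 ≥ 680 (meets base)
Total debts = (775 + 835 + 2,020 + 1,610) = 5,240. DTI: 5,240 ÷ 12,600 = 41.6%, over the 40% base limit.
Reserves: 26,870 ÷ 2,020 = 13.3 months (meets 2-month minimum)
41.6% falls in the override range (40%–43%), so the compensating-factor test applies.
Reserves 13.3 ≥ 9 months; credit score 788 ≥ 740.
Both compensating conditions met → exception applies.

Approved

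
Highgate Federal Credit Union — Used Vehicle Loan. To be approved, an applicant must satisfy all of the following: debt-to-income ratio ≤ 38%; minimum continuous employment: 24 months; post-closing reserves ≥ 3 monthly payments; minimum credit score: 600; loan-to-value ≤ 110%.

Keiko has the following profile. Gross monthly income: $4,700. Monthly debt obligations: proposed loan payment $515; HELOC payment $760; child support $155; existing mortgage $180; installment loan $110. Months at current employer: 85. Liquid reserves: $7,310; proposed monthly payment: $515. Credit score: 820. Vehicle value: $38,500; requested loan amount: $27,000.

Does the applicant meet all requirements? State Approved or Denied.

Approved

Total monthly debts = (515 + 760 + 155 + 180 + 110) = 1,720. DTI: 1,720 ÷ 4,700 = 36.6%, within the 38% cap
Employment 85 ≥ 24 months
Liquid reserves cover 7,310/515 = 14.2 months — ≥ 3 required
Credit score 820 ≥ 600 (meets)
LTV: 27,000 ÷ 38,500 = 70.1%, within 110% cap
All criteria satisfied.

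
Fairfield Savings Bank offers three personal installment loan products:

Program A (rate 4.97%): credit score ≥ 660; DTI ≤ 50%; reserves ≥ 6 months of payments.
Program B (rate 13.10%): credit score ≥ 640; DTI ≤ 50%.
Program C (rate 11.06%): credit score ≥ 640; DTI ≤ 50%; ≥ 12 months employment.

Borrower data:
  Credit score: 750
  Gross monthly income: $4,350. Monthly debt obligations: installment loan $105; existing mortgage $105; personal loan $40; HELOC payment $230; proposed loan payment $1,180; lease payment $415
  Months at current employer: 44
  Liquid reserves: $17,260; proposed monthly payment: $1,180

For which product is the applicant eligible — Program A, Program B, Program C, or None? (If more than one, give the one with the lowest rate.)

Program A

Total debts = (105 + 105 + 40 + 230 + 1,180 + 415) = 2,075; DTI = 2,075/4,350 = 47.7%.
Reserves = 17,260/1,180 = 14.6 months.
Program A: score 750 ≥ 660; DTI 47.7% ≤ 50%; reserves 14.6 ≥ 6 mo → qualifies.
Program B: score 750 ≥ 640; DTI 47.7% ≤ 50% → qualifies.
Program C: score 750 ≥ 640; DTI 47.7% ≤ 50%; employment 44 ≥ 12 mo → qualifies.
Qualifying: Program A, Program B, Program C. Lowest rate is 4.97% → Program A.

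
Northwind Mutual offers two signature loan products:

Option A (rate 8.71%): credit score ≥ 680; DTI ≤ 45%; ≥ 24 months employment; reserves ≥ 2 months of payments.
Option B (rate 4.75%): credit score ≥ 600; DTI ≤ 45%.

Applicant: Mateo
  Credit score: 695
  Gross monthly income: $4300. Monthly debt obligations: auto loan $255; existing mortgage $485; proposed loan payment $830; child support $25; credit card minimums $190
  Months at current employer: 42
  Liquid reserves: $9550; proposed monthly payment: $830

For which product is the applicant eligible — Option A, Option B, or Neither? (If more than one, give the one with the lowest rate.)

Option B

Total debts = (255 + 485 + 830 + 25 + 190) = 1,785; DTI = 1,785/4,300 = 41.5%.
Reserves = 9,550/830 = 11.5 months.
Option A: score 695 ≥ 680; DTI 41.5% ≤ 45%; employment 42 ≥ 24 mo; reserves 11.5 ≥ 2 mo → qualifies.
Option B: score 695 ≥ 600; DTI 41.5% ≤ 45% → qualifies.
Qualifying: Option A, Option B. Lowest rate is 4.75% → Option B.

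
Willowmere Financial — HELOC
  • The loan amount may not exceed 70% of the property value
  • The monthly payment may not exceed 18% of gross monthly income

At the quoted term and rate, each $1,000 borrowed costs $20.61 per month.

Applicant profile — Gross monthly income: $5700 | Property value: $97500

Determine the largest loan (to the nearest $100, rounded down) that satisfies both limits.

$49,700

Payment cap: 18% × $5,700 = $1,026/month.
At $20.61 per $1,000, that supports 1,026/20.61 × 1,000 ≈ $49,781 → $49,700.
LTV cap: 70% × $97,500 = $68,250 → $68,200.
Binding constraint: payment-to-income.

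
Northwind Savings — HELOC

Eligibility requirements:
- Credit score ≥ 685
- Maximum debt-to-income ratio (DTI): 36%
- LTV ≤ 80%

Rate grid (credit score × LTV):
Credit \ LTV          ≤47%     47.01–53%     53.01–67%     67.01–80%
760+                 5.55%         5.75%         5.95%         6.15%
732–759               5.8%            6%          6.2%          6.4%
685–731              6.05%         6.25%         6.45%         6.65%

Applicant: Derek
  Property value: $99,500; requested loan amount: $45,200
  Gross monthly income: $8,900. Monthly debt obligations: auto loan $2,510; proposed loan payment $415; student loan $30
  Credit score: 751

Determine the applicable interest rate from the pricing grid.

Credit score 751 ≥ 685; Total monthly debts = (2,510 + 415 + 30) = 2,955. Debt-to-income = 2,955/8,900 = 33.2% — meets 36% limit
Loan-to-value = 45,200/99,500 = 45.4% — pass (80% max)
Score 751 is in the 732–759 band; LTV 45.4% is in the ≤47% band → 5.8%.

5.8%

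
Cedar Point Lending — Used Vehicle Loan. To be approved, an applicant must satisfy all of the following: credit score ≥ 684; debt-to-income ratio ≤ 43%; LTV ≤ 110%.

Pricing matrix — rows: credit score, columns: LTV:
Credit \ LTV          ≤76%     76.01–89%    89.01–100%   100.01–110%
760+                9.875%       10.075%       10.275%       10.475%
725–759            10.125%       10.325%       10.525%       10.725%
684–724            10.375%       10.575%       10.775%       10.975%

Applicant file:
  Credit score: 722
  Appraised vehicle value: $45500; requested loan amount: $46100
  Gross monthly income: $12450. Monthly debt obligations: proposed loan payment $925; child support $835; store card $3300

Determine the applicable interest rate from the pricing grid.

10.975%

Credit score 722 ≥ 684; Total monthly debts = (925 + 835 + 3,300) = 5,060. Debt-to-income = 5,060/12,450 = 40.6% — meets 43% limit
LTV = 46,100/45,500 = 101.3% ≤ 110%
Score 722 is in the 684–724 band; LTV 101.3% is in the 100.01–110% band → 10.975%.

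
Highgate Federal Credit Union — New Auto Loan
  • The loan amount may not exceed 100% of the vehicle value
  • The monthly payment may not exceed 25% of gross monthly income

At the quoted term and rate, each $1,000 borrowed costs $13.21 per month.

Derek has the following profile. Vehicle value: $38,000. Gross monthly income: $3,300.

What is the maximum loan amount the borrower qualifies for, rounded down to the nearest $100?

Payment cap: 25% × $3,300 = $825/month.
At $13.21 per $1,000, that supports 825/13.21 × 1,000 ≈ $62,452 → $62,400.
LTV cap: 100% × $38,000 = $38,000 → $38,000.
Binding constraint: loan-to-value.

$38,000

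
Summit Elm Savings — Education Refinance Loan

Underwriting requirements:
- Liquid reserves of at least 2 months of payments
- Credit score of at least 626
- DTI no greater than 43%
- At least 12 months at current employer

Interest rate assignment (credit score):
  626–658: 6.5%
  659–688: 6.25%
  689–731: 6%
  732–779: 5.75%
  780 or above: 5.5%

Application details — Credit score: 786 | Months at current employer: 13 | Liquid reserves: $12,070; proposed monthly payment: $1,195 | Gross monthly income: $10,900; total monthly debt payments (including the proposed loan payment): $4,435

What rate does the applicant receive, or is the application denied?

Approved at 5.5%

Credit score 786 ≥ 626 (meets minimum)
DTI = 4,435/10,900 = 40.7% ≤ 43%
Employment 13 ≥ 12 months
Liquid reserves cover 12,070/1,195 = 10.1 months — ≥ 2 required
All requirements met. Score 786 falls in the 780 or above tier → 5.5%.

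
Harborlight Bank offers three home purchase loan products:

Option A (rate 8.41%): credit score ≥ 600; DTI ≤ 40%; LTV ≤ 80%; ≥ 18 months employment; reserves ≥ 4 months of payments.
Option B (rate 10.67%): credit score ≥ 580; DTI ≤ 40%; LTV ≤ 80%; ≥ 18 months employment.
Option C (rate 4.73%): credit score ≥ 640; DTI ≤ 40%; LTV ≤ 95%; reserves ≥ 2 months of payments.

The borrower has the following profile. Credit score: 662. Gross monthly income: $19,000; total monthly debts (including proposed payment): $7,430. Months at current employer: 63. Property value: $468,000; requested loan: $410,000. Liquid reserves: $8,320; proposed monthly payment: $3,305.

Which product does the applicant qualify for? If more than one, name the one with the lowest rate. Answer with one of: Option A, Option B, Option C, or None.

DTI = 7,430/19,000 = 39.1%.
LTV = 410,000/468,000 = 87.6%.
Reserves = 8,320/3,305 = 2.5 months.
Option A: score 662 ≥ 600; DTI 39.1% ≤ 40%; LTV 87.6% > 80%; employment 63 ≥ 18 mo; reserves 2.5 < 4 mo → does not qualify.
Option B: score 662 ≥ 580; DTI 39.1% ≤ 40%; LTV 87.6% > 80%; employment 63 ≥ 18 mo → does not qualify.
Option C: score 662 ≥ 640; DTI 39.1% ≤ 40%; LTV 87.6% ≤ 95%; reserves 2.5 ≥ 2 mo → qualifies.

Option C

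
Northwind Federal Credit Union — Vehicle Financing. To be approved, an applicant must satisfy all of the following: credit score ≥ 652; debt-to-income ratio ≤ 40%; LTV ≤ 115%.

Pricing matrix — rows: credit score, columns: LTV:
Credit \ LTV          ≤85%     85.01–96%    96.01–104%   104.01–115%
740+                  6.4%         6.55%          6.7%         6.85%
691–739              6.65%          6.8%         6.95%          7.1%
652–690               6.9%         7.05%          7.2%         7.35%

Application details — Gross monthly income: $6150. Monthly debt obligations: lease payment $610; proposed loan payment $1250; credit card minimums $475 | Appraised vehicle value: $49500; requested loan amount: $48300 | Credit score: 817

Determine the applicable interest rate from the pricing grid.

Credit score 817 ≥ 652; Total monthly debts = (610 + 1,250 + 475) = 2,335. DTI: 2,335 ÷ 6,150 = 38%, within the 40% cap
LTV = 48,300/49,500 = 97.6% ≤ 115%
Credit 817 → row 740+; LTV 97.6% → column 96.01–104%. Grid cell → 6.7%.

6.7%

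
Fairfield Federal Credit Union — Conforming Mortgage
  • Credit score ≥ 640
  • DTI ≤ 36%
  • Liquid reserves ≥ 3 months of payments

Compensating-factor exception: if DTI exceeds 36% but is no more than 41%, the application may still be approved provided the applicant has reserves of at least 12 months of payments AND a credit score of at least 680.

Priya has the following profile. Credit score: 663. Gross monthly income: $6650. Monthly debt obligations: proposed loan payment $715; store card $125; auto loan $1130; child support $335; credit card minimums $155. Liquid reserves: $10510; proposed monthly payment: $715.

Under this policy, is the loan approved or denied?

Credit score 663 ≥ 640 (meets base)
Total debts = (715 + 125 + 1,130 + 335 + 155) = 2,460. DTI = 2,460/6,650 = 37% > 36% — standard DTI limit exceeded.
Liquid reserves cover 10,510/715 = 14.7 months — ≥ 3 required
37% falls in the override range (36%–41%), so the compensating-factor test applies.
Override check — reserves: 14.7 mo (ok); score: 663 (below 680).
Compensating-factor requirement not fully met.

Denied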